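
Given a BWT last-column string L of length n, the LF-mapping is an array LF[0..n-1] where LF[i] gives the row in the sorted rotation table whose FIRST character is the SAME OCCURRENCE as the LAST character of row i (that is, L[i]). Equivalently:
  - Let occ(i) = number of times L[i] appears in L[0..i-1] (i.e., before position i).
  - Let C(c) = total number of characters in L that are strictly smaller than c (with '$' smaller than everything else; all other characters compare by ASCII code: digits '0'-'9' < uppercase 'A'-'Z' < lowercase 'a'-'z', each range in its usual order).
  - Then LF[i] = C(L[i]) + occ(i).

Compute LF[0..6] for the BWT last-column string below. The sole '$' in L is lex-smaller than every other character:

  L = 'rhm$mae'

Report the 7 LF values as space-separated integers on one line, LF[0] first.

Char counts: '$':1, 'a':1, 'e':1, 'h':1, 'm':2, 'r':1
C (first-col start): C('$')=0, C('a')=1, C('e')=2, C('h')=3, C('m')=4, C('r')=6
L[0]='r': occ=0, LF[0]=C('r')+0=6+0=6
L[1]='h': occ=0, LF[1]=C('h')+0=3+0=3
L[2]='m': occ=0, LF[2]=C('m')+0=4+0=4
L[3]='$': occ=0, LF[3]=C('$')+0=0+0=0
L[4]='m': occ=1, LF[4]=C('m')+1=4+1=5
L[5]='a': occ=0, LF[5]=C('a')+0=1+0=1
L[6]='e': occ=0, LF[6]=C('e')+0=2+0=2

Answer: 6 3 4 0 5 1 2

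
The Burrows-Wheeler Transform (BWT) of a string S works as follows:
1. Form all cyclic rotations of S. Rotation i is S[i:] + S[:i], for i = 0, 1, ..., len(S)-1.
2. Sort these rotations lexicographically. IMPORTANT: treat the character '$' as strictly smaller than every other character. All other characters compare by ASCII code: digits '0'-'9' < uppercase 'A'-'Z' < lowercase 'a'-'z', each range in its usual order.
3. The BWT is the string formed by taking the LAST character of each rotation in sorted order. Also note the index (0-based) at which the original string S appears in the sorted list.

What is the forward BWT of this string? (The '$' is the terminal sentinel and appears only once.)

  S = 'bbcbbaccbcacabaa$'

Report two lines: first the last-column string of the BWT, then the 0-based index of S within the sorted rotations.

Answer: aabccbabc$cbabbca
9

Derivation:
All 17 rotations (rotation i = S[i:]+S[:i]):
  rot[0] = bbcbbaccbcacabaa$
  rot[1] = bcbbaccbcacabaa$b
  rot[2] = cbbaccbcacabaa$bb
  rot[3] = bbaccbcacabaa$bbc
  rot[4] = baccbcacabaa$bbcb
  rot[5] = accbcacabaa$bbcbb
  rot[6] = ccbcacabaa$bbcbba
  rot[7] = cbcacabaa$bbcbbac
  rot[8] = bcacabaa$bbcbbacc
  rot[9] = cacabaa$bbcbbaccb
  rot[10] = acabaa$bbcbbaccbc
  rot[11] = cabaa$bbcbbaccbca
  rot[12] = abaa$bbcbbaccbcac
  rot[13] = baa$bbcbbaccbcaca
  rot[14] = aa$bbcbbaccbcacab
  rot[15] = a$bbcbbaccbcacaba
  rot[16] = $bbcbbaccbcacabaa
Sorted (with $ < everything):
  sorted[0] = $bbcbbaccbcacabaa  (last char: 'a')
  sorted[1] = a$bbcbbaccbcacaba  (last char: 'a')
  sorted[2] = aa$bbcbbaccbcacab  (last char: 'b')
  sorted[3] = abaa$bbcbbaccbcac  (last char: 'c')
  sorted[4] = acabaa$bbcbbaccbc  (last char: 'c')
  sorted[5] = accbcacabaa$bbcbb  (last char: 'b')
  sorted[6] = baa$bbcbbaccbcaca  (last char: 'a')
  sorted[7] = baccbcacabaa$bbcb  (last char: 'b')
  sorted[8] = bbaccbcacabaa$bbc  (last char: 'c')
  sorted[9] = bbcbbaccbcacabaa$  (last char: '$')
  sorted[10] = bcacabaa$bbcbbacc  (last char: 'c')
  sorted[11] = bcbbaccbcacabaa$b  (last char: 'b')
  sorted[12] = cabaa$bbcbbaccbca  (last char: 'a')
  sorted[13] = cacabaa$bbcbbaccb  (last char: 'b')
  sorted[14] = cbbaccbcacabaa$bb  (last char: 'b')
  sorted[15] = cbcacabaa$bbcbbac  (last char: 'c')
  sorted[16] = ccbcacabaa$bbcbba  (last char: 'a')
Last column: aabccbabc$cbabbca
Original string S is at sorted index 9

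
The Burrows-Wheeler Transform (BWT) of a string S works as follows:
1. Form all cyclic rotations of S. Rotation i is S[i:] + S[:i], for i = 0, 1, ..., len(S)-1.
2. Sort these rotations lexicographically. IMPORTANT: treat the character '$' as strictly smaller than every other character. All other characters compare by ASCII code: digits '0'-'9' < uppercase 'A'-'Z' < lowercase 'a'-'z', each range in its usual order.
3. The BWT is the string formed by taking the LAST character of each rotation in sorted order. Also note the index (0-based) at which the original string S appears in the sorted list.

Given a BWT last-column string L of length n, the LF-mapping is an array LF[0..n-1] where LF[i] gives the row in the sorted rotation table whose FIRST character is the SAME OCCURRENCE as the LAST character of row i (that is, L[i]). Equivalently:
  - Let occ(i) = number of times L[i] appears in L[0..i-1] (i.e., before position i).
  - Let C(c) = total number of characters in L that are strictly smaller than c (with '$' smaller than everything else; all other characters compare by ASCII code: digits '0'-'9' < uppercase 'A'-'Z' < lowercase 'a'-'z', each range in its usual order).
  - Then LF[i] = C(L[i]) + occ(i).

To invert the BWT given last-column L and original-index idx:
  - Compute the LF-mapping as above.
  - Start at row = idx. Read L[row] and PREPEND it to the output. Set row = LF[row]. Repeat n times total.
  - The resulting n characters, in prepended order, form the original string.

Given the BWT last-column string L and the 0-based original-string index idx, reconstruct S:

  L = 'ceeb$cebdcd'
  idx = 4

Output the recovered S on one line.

LF mapping: 3 8 9 1 0 4 10 2 6 5 7
Walk LF starting at row 4, prepending L[row]:
  step 1: row=4, L[4]='$', prepend. Next row=LF[4]=0
  step 2: row=0, L[0]='c', prepend. Next row=LF[0]=3
  step 3: row=3, L[3]='b', prepend. Next row=LF[3]=1
  step 4: row=1, L[1]='e', prepend. Next row=LF[1]=8
  step 5: row=8, L[8]='d', prepend. Next row=LF[8]=6
  step 6: row=6, L[6]='e', prepend. Next row=LF[6]=10
  step 7: row=10, L[10]='d', prepend. Next row=LF[10]=7
  step 8: row=7, L[7]='b', prepend. Next row=LF[7]=2
  step 9: row=2, L[2]='e', prepend. Next row=LF[2]=9
  step 10: row=9, L[9]='c', prepend. Next row=LF[9]=5
  step 11: row=5, L[5]='c', prepend. Next row=LF[5]=4
Reversed output: ccebdedebc$

Answer: ccebdedebc$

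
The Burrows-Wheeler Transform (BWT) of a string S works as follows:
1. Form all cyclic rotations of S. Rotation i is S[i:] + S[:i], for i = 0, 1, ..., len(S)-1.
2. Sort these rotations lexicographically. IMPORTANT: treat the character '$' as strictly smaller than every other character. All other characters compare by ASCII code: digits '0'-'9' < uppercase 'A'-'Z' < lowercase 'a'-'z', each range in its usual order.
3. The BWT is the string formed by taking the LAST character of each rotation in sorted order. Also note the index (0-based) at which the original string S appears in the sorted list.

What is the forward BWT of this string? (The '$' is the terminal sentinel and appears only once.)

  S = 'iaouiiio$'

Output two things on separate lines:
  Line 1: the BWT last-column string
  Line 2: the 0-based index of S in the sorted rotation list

Answer: oi$uiiiao
2

Derivation:
All 9 rotations (rotation i = S[i:]+S[:i]):
  rot[0] = iaouiiio$
  rot[1] = aouiiio$i
  rot[2] = ouiiio$ia
  rot[3] = uiiio$iao
  rot[4] = iiio$iaou
  rot[5] = iio$iaoui
  rot[6] = io$iaouii
  rot[7] = o$iaouiii
  rot[8] = $iaouiiio
Sorted (with $ < everything):
  sorted[0] = $iaouiiio  (last char: 'o')
  sorted[1] = aouiiio$i  (last char: 'i')
  sorted[2] = iaouiiio$  (last char: '$')
  sorted[3] = iiio$iaou  (last char: 'u')
  sorted[4] = iio$iaoui  (last char: 'i')
  sorted[5] = io$iaouii  (last char: 'i')
  sorted[6] = o$iaouiii  (last char: 'i')
  sorted[7] = ouiiio$ia  (last char: 'a')
  sorted[8] = uiiio$iao  (last char: 'o')
Last column: oi$uiiiao
Original string S is at sorted index 2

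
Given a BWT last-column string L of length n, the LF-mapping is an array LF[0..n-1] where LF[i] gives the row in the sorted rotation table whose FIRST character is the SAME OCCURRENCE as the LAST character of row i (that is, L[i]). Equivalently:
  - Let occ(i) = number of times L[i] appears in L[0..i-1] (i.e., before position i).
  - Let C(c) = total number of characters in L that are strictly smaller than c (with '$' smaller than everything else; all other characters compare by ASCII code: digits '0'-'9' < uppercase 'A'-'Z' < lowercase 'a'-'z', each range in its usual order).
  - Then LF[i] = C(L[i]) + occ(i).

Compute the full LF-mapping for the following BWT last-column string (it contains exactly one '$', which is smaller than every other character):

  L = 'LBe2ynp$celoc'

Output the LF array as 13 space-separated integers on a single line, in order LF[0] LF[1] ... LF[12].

Answer: 3 2 6 1 12 9 11 0 4 7 8 10 5

Derivation:
Char counts: '$':1, '2':1, 'B':1, 'L':1, 'c':2, 'e':2, 'l':1, 'n':1, 'o':1, 'p':1, 'y':1
C (first-col start): C('$')=0, C('2')=1, C('B')=2, C('L')=3, C('c')=4, C('e')=6, C('l')=8, C('n')=9, C('o')=10, C('p')=11, C('y')=12
L[0]='L': occ=0, LF[0]=C('L')+0=3+0=3
L[1]='B': occ=0, LF[1]=C('B')+0=2+0=2
L[2]='e': occ=0, LF[2]=C('e')+0=6+0=6
L[3]='2': occ=0, LF[3]=C('2')+0=1+0=1
L[4]='y': occ=0, LF[4]=C('y')+0=12+0=12
L[5]='n': occ=0, LF[5]=C('n')+0=9+0=9
L[6]='p': occ=0, LF[6]=C('p')+0=11+0=11
L[7]='$': occ=0, LF[7]=C('$')+0=0+0=0
L[8]='c': occ=0, LF[8]=C('c')+0=4+0=4
L[9]='e': occ=1, LF[9]=C('e')+1=6+1=7
L[10]='l': occ=0, LF[10]=C('l')+0=8+0=8
L[11]='o': occ=0, LF[11]=C('o')+0=10+0=10
L[12]='c': occ=1, LF[12]=C('c')+1=4+1=5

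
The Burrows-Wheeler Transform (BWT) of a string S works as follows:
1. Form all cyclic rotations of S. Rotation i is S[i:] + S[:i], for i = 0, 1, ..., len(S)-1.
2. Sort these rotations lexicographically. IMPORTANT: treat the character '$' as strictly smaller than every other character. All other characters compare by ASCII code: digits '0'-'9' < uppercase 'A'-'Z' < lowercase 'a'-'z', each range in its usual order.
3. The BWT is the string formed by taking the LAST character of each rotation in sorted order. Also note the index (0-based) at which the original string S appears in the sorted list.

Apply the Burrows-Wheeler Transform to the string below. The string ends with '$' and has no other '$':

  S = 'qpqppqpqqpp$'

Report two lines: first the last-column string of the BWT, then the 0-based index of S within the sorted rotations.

All 12 rotations (rotation i = S[i:]+S[:i]):
  rot[0] = qpqppqpqqpp$
  rot[1] = pqppqpqqpp$q
  rot[2] = qppqpqqpp$qp
  rot[3] = ppqpqqpp$qpq
  rot[4] = pqpqqpp$qpqp
  rot[5] = qpqqpp$qpqpp
  rot[6] = pqqpp$qpqppq
  rot[7] = qqpp$qpqppqp
  rot[8] = qpp$qpqppqpq
  rot[9] = pp$qpqppqpqq
  rot[10] = p$qpqppqpqqp
  rot[11] = $qpqppqpqqpp
Sorted (with $ < everything):
  sorted[0] = $qpqppqpqqpp  (last char: 'p')
  sorted[1] = p$qpqppqpqqp  (last char: 'p')
  sorted[2] = pp$qpqppqpqq  (last char: 'q')
  sorted[3] = ppqpqqpp$qpq  (last char: 'q')
  sorted[4] = pqppqpqqpp$q  (last char: 'q')
  sorted[5] = pqpqqpp$qpqp  (last char: 'p')
  sorted[6] = pqqpp$qpqppq  (last char: 'q')
  sorted[7] = qpp$qpqppqpq  (last char: 'q')
  sorted[8] = qppqpqqpp$qp  (last char: 'p')
  sorted[9] = qpqppqpqqpp$  (last char: '$')
  sorted[10] = qpqqpp$qpqpp  (last char: 'p')
  sorted[11] = qqpp$qpqppqp  (last char: 'p')
Last column: ppqqqpqqp$pp
Original string S is at sorted index 9

Answer: ppqqqpqqp$pp
9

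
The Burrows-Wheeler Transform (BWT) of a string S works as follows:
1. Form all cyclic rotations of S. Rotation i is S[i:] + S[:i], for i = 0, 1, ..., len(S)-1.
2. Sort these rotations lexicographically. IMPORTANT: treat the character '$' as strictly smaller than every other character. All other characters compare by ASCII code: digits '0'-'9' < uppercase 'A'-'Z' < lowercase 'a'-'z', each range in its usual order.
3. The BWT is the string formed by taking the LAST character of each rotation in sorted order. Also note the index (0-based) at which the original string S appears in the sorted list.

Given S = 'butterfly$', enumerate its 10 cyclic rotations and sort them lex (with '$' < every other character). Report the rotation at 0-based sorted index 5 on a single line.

Answer: rfly$butte

Derivation:
All 10 rotations (rotation i = S[i:]+S[:i]):
  rot[0] = butterfly$
  rot[1] = utterfly$b
  rot[2] = tterfly$bu
  rot[3] = terfly$but
  rot[4] = erfly$butt
  rot[5] = rfly$butte
  rot[6] = fly$butter
  rot[7] = ly$butterf
  rot[8] = y$butterfl
  rot[9] = $butterfly
Sorted (with $ < everything):
  sorted[0] = $butterfly
  sorted[1] = butterfly$
  sorted[2] = erfly$butt
  sorted[3] = fly$butter
  sorted[4] = ly$butterf
  sorted[5] = rfly$butte
  sorted[6] = terfly$but
  sorted[7] = tterfly$bu
  sorted[8] = utterfly$b
  sorted[9] = y$butterfl
sorted[5] = rfly$butte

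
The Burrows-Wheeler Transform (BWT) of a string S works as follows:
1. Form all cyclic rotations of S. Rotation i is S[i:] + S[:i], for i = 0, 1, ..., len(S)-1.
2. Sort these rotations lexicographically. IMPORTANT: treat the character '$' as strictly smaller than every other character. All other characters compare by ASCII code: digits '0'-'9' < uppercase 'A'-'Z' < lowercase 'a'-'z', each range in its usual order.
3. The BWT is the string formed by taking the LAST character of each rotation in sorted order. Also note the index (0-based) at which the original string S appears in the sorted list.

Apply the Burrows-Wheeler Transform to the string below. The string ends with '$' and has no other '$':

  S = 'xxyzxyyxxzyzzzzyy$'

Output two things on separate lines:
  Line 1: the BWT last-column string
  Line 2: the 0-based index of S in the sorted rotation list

Answer: y$yzxxyyzxxzyzxzzy
1

Derivation:
All 18 rotations (rotation i = S[i:]+S[:i]):
  rot[0] = xxyzxyyxxzyzzzzyy$
  rot[1] = xyzxyyxxzyzzzzyy$x
  rot[2] = yzxyyxxzyzzzzyy$xx
  rot[3] = zxyyxxzyzzzzyy$xxy
  rot[4] = xyyxxzyzzzzyy$xxyz
  rot[5] = yyxxzyzzzzyy$xxyzx
  rot[6] = yxxzyzzzzyy$xxyzxy
  rot[7] = xxzyzzzzyy$xxyzxyy
  rot[8] = xzyzzzzyy$xxyzxyyx
  rot[9] = zyzzzzyy$xxyzxyyxx
  rot[10] = yzzzzyy$xxyzxyyxxz
  rot[11] = zzzzyy$xxyzxyyxxzy
  rot[12] = zzzyy$xxyzxyyxxzyz
  rot[13] = zzyy$xxyzxyyxxzyzz
  rot[14] = zyy$xxyzxyyxxzyzzz
  rot[15] = yy$xxyzxyyxxzyzzzz
  rot[16] = y$xxyzxyyxxzyzzzzy
  rot[17] = $xxyzxyyxxzyzzzzyy
Sorted (with $ < everything):
  sorted[0] = $xxyzxyyxxzyzzzzyy  (last char: 'y')
  sorted[1] = xxyzxyyxxzyzzzzyy$  (last char: '$')
  sorted[2] = xxzyzzzzyy$xxyzxyy  (last char: 'y')
  sorted[3] = xyyxxzyzzzzyy$xxyz  (last char: 'z')
  sorted[4] = xyzxyyxxzyzzzzyy$x  (last char: 'x')
  sorted[5] = xzyzzzzyy$xxyzxyyx  (last char: 'x')
  sorted[6] = y$xxyzxyyxxzyzzzzy  (last char: 'y')
  sorted[7] = yxxzyzzzzyy$xxyzxy  (last char: 'y')
  sorted[8] = yy$xxyzxyyxxzyzzzz  (last char: 'z')
  sorted[9] = yyxxzyzzzzyy$xxyzx  (last char: 'x')
  sorted[10] = yzxyyxxzyzzzzyy$xx  (last char: 'x')
  sorted[11] = yzzzzyy$xxyzxyyxxz  (last char: 'z')
  sorted[12] = zxyyxxzyzzzzyy$xxy  (last char: 'y')
  sorted[13] = zyy$xxyzxyyxxzyzzz  (last char: 'z')
  sorted[14] = zyzzzzyy$xxyzxyyxx  (last char: 'x')
  sorted[15] = zzyy$xxyzxyyxxzyzz  (last char: 'z')
  sorted[16] = zzzyy$xxyzxyyxxzyz  (last char: 'z')
  sorted[17] = zzzzyy$xxyzxyyxxzy  (last char: 'y')
Last column: y$yzxxyyzxxzyzxzzy
Original string S is at sorted index 1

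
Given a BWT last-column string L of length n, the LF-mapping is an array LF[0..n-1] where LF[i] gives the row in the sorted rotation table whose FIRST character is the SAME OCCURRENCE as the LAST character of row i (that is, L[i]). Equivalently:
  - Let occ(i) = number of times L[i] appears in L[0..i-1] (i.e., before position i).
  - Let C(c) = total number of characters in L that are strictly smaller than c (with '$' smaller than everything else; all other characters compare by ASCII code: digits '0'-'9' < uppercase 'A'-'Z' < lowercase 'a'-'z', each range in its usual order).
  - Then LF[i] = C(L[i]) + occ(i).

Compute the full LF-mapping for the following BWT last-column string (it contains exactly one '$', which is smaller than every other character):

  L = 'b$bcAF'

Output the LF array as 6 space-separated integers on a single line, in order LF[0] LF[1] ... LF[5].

Char counts: '$':1, 'A':1, 'F':1, 'b':2, 'c':1
C (first-col start): C('$')=0, C('A')=1, C('F')=2, C('b')=3, C('c')=5
L[0]='b': occ=0, LF[0]=C('b')+0=3+0=3
L[1]='$': occ=0, LF[1]=C('$')+0=0+0=0
L[2]='b': occ=1, LF[2]=C('b')+1=3+1=4
L[3]='c': occ=0, LF[3]=C('c')+0=5+0=5
L[4]='A': occ=0, LF[4]=C('A')+0=1+0=1
L[5]='F': occ=0, LF[5]=C('F')+0=2+0=2

Answer: 3 0 4 5 1 2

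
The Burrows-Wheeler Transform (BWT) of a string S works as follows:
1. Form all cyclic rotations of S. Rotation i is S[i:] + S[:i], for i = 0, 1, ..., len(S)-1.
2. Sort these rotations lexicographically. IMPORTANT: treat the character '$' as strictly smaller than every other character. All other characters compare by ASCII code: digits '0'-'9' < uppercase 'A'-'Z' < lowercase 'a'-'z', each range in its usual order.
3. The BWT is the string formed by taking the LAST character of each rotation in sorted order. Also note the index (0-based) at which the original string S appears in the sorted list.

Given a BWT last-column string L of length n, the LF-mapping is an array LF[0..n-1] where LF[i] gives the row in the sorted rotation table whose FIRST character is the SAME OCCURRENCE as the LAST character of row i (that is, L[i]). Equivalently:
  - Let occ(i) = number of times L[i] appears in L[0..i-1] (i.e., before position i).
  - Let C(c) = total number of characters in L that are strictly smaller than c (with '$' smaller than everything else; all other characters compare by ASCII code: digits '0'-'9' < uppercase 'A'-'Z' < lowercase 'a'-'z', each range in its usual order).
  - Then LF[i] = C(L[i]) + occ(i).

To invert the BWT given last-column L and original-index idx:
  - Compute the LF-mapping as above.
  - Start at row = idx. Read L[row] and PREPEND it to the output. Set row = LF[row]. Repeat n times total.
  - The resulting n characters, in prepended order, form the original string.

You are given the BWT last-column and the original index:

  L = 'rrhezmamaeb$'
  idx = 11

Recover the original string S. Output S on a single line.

LF mapping: 9 10 6 4 11 7 1 8 2 5 3 0
Walk LF starting at row 11, prepending L[row]:
  step 1: row=11, L[11]='$', prepend. Next row=LF[11]=0
  step 2: row=0, L[0]='r', prepend. Next row=LF[0]=9
  step 3: row=9, L[9]='e', prepend. Next row=LF[9]=5
  step 4: row=5, L[5]='m', prepend. Next row=LF[5]=7
  step 5: row=7, L[7]='m', prepend. Next row=LF[7]=8
  step 6: row=8, L[8]='a', prepend. Next row=LF[8]=2
  step 7: row=2, L[2]='h', prepend. Next row=LF[2]=6
  step 8: row=6, L[6]='a', prepend. Next row=LF[6]=1
  step 9: row=1, L[1]='r', prepend. Next row=LF[1]=10
  step 10: row=10, L[10]='b', prepend. Next row=LF[10]=3
  step 11: row=3, L[3]='e', prepend. Next row=LF[3]=4
  step 12: row=4, L[4]='z', prepend. Next row=LF[4]=11
Reversed output: zebrahammer$

Answer: zebrahammer$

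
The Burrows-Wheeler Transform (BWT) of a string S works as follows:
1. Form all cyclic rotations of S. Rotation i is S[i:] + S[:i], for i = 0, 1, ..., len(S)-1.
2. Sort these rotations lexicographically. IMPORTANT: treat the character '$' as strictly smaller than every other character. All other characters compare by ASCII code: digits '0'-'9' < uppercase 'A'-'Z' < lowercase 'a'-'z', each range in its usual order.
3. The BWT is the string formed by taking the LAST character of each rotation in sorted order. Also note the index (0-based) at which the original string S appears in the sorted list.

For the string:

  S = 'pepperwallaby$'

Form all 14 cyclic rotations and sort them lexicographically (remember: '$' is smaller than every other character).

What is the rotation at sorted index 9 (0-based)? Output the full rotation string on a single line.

All 14 rotations (rotation i = S[i:]+S[:i]):
  rot[0] = pepperwallaby$
  rot[1] = epperwallaby$p
  rot[2] = pperwallaby$pe
  rot[3] = perwallaby$pep
  rot[4] = erwallaby$pepp
  rot[5] = rwallaby$peppe
  rot[6] = wallaby$pepper
  rot[7] = allaby$pepperw
  rot[8] = llaby$pepperwa
  rot[9] = laby$pepperwal
  rot[10] = aby$pepperwall
  rot[11] = by$pepperwalla
  rot[12] = y$pepperwallab
  rot[13] = $pepperwallaby
Sorted (with $ < everything):
  sorted[0] = $pepperwallaby
  sorted[1] = aby$pepperwall
  sorted[2] = allaby$pepperw
  sorted[3] = by$pepperwalla
  sorted[4] = epperwallaby$p
  sorted[5] = erwallaby$pepp
  sorted[6] = laby$pepperwal
  sorted[7] = llaby$pepperwa
  sorted[8] = pepperwallaby$
  sorted[9] = perwallaby$pep
  sorted[10] = pperwallaby$pe
  sorted[11] = rwallaby$peppe
  sorted[12] = wallaby$pepper
  sorted[13] = y$pepperwallab
sorted[9] = perwallaby$pep

Answer: perwallaby$pep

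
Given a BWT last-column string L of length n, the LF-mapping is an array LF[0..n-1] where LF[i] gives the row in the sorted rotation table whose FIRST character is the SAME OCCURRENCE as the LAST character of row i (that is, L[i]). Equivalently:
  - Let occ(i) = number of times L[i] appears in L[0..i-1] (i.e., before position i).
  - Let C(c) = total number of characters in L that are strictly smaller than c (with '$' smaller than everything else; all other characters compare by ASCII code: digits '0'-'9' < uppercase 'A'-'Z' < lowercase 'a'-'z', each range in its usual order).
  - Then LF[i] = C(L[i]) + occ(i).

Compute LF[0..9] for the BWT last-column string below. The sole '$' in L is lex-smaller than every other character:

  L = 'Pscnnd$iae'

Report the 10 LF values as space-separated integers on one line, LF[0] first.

Answer: 1 9 3 7 8 4 0 6 2 5

Derivation:
Char counts: '$':1, 'P':1, 'a':1, 'c':1, 'd':1, 'e':1, 'i':1, 'n':2, 's':1
C (first-col start): C('$')=0, C('P')=1, C('a')=2, C('c')=3, C('d')=4, C('e')=5, C('i')=6, C('n')=7, C('s')=9
L[0]='P': occ=0, LF[0]=C('P')+0=1+0=1
L[1]='s': occ=0, LF[1]=C('s')+0=9+0=9
L[2]='c': occ=0, LF[2]=C('c')+0=3+0=3
L[3]='n': occ=0, LF[3]=C('n')+0=7+0=7
L[4]='n': occ=1, LF[4]=C('n')+1=7+1=8
L[5]='d': occ=0, LF[5]=C('d')+0=4+0=4
L[6]='$': occ=0, LF[6]=C('$')+0=0+0=0
L[7]='i': occ=0, LF[7]=C('i')+0=6+0=6
L[8]='a': occ=0, LF[8]=C('a')+0=2+0=2
L[9]='e': occ=0, LF[9]=C('e')+0=5+0=5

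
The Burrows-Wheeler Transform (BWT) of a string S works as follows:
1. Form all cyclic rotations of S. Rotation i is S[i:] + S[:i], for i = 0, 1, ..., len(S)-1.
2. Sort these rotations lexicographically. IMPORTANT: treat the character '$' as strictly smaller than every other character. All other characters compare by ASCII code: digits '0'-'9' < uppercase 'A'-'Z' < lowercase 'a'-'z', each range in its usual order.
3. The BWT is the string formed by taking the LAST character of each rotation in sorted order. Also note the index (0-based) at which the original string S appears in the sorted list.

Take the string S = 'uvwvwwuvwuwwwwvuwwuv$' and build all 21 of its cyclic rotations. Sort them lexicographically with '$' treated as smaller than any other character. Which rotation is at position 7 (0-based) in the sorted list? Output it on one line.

Answer: vuwwuv$uvwvwwuvwuwwww

Derivation:
All 21 rotations (rotation i = S[i:]+S[:i]):
  rot[0] = uvwvwwuvwuwwwwvuwwuv$
  rot[1] = vwvwwuvwuwwwwvuwwuv$u
  rot[2] = wvwwuvwuwwwwvuwwuv$uv
  rot[3] = vwwuvwuwwwwvuwwuv$uvw
  rot[4] = wwuvwuwwwwvuwwuv$uvwv
  rot[5] = wuvwuwwwwvuwwuv$uvwvw
  rot[6] = uvwuwwwwvuwwuv$uvwvww
  rot[7] = vwuwwwwvuwwuv$uvwvwwu
  rot[8] = wuwwwwvuwwuv$uvwvwwuv
  rot[9] = uwwwwvuwwuv$uvwvwwuvw
  rot[10] = wwwwvuwwuv$uvwvwwuvwu
  rot[11] = wwwvuwwuv$uvwvwwuvwuw
  rot[12] = wwvuwwuv$uvwvwwuvwuww
  rot[13] = wvuwwuv$uvwvwwuvwuwww
  rot[14] = vuwwuv$uvwvwwuvwuwwww
  rot[15] = uwwuv$uvwvwwuvwuwwwwv
  rot[16] = wwuv$uvwvwwuvwuwwwwvu
  rot[17] = wuv$uvwvwwuvwuwwwwvuw
  rot[18] = uv$uvwvwwuvwuwwwwvuww
  rot[19] = v$uvwvwwuvwuwwwwvuwwu
  rot[20] = $uvwvwwuvwuwwwwvuwwuv
Sorted (with $ < everything):
  sorted[0] = $uvwvwwuvwuwwwwvuwwuv
  sorted[1] = uv$uvwvwwuvwuwwwwvuww
  sorted[2] = uvwuwwwwvuwwuv$uvwvww
  sorted[3] = uvwvwwuvwuwwwwvuwwuv$
  sorted[4] = uwwuv$uvwvwwuvwuwwwwv
  sorted[5] = uwwwwvuwwuv$uvwvwwuvw
  sorted[6] = v$uvwvwwuvwuwwwwvuwwu
  sorted[7] = vuwwuv$uvwvwwuvwuwwww
  sorted[8] = vwuwwwwvuwwuv$uvwvwwu
  sorted[9] = vwvwwuvwuwwwwvuwwuv$u
  sorted[10] = vwwuvwuwwwwvuwwuv$uvw
  sorted[11] = wuv$uvwvwwuvwuwwwwvuw
  sorted[12] = wuvwuwwwwvuwwuv$uvwvw
  sorted[13] = wuwwwwvuwwuv$uvwvwwuv
  sorted[14] = wvuwwuv$uvwvwwuvwuwww
  sorted[15] = wvwwuvwuwwwwvuwwuv$uv
  sorted[16] = wwuv$uvwvwwuvwuwwwwvu
  sorted[17] = wwuvwuwwwwvuwwuv$uvwv
  sorted[18] = wwvuwwuv$uvwvwwuvwuww
  sorted[19] = wwwvuwwuv$uvwvwwuvwuw
  sorted[20] = wwwwvuwwuv$uvwvwwuvwu
sorted[7] = vuwwuv$uvwvwwuvwuwwww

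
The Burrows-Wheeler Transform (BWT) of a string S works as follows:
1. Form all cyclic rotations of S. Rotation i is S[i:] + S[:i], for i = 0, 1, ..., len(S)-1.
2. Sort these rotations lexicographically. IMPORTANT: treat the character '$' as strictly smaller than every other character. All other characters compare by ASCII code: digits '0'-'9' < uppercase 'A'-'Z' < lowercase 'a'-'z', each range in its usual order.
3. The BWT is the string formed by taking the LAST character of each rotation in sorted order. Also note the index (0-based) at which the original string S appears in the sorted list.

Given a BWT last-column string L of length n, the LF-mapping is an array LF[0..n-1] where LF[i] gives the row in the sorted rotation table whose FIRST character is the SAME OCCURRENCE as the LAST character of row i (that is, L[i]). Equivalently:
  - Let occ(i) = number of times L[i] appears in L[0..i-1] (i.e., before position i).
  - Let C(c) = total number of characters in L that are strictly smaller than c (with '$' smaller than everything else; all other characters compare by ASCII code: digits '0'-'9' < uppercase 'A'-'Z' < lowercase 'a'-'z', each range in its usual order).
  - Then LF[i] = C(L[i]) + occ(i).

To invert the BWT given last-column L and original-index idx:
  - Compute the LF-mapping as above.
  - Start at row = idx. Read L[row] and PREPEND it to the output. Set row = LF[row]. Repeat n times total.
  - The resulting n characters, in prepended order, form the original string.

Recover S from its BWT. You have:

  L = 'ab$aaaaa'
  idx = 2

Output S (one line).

Answer: aaaaaba$

Derivation:
LF mapping: 1 7 0 2 3 4 5 6
Walk LF starting at row 2, prepending L[row]:
  step 1: row=2, L[2]='$', prepend. Next row=LF[2]=0
  step 2: row=0, L[0]='a', prepend. Next row=LF[0]=1
  step 3: row=1, L[1]='b', prepend. Next row=LF[1]=7
  step 4: row=7, L[7]='a', prepend. Next row=LF[7]=6
  step 5: row=6, L[6]='a', prepend. Next row=LF[6]=5
  step 6: row=5, L[5]='a', prepend. Next row=LF[5]=4
  step 7: row=4, L[4]='a', prepend. Next row=LF[4]=3
  step 8: row=3, L[3]='a', prepend. Next row=LF[3]=2
Reversed output: aaaaaba$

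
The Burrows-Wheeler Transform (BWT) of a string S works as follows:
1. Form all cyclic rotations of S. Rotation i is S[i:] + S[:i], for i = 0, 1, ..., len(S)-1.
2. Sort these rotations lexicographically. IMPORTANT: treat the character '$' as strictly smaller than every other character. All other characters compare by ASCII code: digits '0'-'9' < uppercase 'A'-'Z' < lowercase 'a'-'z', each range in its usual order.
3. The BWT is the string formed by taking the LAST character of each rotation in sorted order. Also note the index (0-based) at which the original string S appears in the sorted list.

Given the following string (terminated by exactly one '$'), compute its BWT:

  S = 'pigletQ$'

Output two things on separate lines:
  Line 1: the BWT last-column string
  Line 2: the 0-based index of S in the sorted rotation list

All 8 rotations (rotation i = S[i:]+S[:i]):
  rot[0] = pigletQ$
  rot[1] = igletQ$p
  rot[2] = gletQ$pi
  rot[3] = letQ$pig
  rot[4] = etQ$pigl
  rot[5] = tQ$pigle
  rot[6] = Q$piglet
  rot[7] = $pigletQ
Sorted (with $ < everything):
  sorted[0] = $pigletQ  (last char: 'Q')
  sorted[1] = Q$piglet  (last char: 't')
  sorted[2] = etQ$pigl  (last char: 'l')
  sorted[3] = gletQ$pi  (last char: 'i')
  sorted[4] = igletQ$p  (last char: 'p')
  sorted[5] = letQ$pig  (last char: 'g')
  sorted[6] = pigletQ$  (last char: '$')
  sorted[7] = tQ$pigle  (last char: 'e')
Last column: Qtlipg$e
Original string S is at sorted index 6

Answer: Qtlipg$e
6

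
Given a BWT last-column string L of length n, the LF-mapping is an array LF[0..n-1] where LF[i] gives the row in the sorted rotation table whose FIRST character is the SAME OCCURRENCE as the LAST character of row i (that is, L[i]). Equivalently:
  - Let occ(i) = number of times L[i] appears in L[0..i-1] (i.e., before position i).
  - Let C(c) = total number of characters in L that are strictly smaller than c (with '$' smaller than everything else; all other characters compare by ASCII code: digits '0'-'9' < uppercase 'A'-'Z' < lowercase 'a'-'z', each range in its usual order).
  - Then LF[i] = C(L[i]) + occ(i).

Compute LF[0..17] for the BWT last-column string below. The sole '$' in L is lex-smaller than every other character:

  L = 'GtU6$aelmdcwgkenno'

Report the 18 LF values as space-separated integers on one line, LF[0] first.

Char counts: '$':1, '6':1, 'G':1, 'U':1, 'a':1, 'c':1, 'd':1, 'e':2, 'g':1, 'k':1, 'l':1, 'm':1, 'n':2, 'o':1, 't':1, 'w':1
C (first-col start): C('$')=0, C('6')=1, C('G')=2, C('U')=3, C('a')=4, C('c')=5, C('d')=6, C('e')=7, C('g')=9, C('k')=10, C('l')=11, C('m')=12, C('n')=13, C('o')=15, C('t')=16, C('w')=17
L[0]='G': occ=0, LF[0]=C('G')+0=2+0=2
L[1]='t': occ=0, LF[1]=C('t')+0=16+0=16
L[2]='U': occ=0, LF[2]=C('U')+0=3+0=3
L[3]='6': occ=0, LF[3]=C('6')+0=1+0=1
L[4]='$': occ=0, LF[4]=C('$')+0=0+0=0
L[5]='a': occ=0, LF[5]=C('a')+0=4+0=4
L[6]='e': occ=0, LF[6]=C('e')+0=7+0=7
L[7]='l': occ=0, LF[7]=C('l')+0=11+0=11
L[8]='m': occ=0, LF[8]=C('m')+0=12+0=12
L[9]='d': occ=0, LF[9]=C('d')+0=6+0=6
L[10]='c': occ=0, LF[10]=C('c')+0=5+0=5
L[11]='w': occ=0, LF[11]=C('w')+0=17+0=17
L[12]='g': occ=0, LF[12]=C('g')+0=9+0=9
L[13]='k': occ=0, LF[13]=C('k')+0=10+0=10
L[14]='e': occ=1, LF[14]=C('e')+1=7+1=8
L[15]='n': occ=0, LF[15]=C('n')+0=13+0=13
L[16]='n': occ=1, LF[16]=C('n')+1=13+1=14
L[17]='o': occ=0, LF[17]=C('o')+0=15+0=15

Answer: 2 16 3 1 0 4 7 11 12 6 5 17 9 10 8 13 14 15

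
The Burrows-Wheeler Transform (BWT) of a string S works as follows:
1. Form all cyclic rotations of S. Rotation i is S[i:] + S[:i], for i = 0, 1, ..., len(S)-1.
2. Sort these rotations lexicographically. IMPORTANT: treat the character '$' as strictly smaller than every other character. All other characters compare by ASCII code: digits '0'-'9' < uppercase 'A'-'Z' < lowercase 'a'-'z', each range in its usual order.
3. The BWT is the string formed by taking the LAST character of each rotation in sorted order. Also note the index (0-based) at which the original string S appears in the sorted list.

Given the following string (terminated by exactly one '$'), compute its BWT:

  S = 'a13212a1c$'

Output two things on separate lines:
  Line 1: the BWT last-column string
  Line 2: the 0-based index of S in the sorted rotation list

All 10 rotations (rotation i = S[i:]+S[:i]):
  rot[0] = a13212a1c$
  rot[1] = 13212a1c$a
  rot[2] = 3212a1c$a1
  rot[3] = 212a1c$a13
  rot[4] = 12a1c$a132
  rot[5] = 2a1c$a1321
  rot[6] = a1c$a13212
  rot[7] = 1c$a13212a
  rot[8] = c$a13212a1
  rot[9] = $a13212a1c
Sorted (with $ < everything):
  sorted[0] = $a13212a1c  (last char: 'c')
  sorted[1] = 12a1c$a132  (last char: '2')
  sorted[2] = 13212a1c$a  (last char: 'a')
  sorted[3] = 1c$a13212a  (last char: 'a')
  sorted[4] = 212a1c$a13  (last char: '3')
  sorted[5] = 2a1c$a1321  (last char: '1')
  sorted[6] = 3212a1c$a1  (last char: '1')
  sorted[7] = a13212a1c$  (last char: '$')
  sorted[8] = a1c$a13212  (last char: '2')
  sorted[9] = c$a13212a1  (last char: '1')
Last column: c2aa311$21
Original string S is at sorted index 7

Answer: c2aa311$21
7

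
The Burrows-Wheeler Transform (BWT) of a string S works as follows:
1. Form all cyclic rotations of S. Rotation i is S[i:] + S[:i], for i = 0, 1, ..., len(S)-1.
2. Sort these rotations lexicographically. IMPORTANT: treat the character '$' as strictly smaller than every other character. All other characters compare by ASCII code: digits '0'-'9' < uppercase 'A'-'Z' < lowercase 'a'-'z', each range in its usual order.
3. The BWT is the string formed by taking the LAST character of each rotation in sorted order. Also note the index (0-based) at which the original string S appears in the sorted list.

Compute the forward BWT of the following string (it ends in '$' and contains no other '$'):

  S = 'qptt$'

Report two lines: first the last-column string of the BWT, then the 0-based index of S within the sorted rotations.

Answer: tq$tp
2

Derivation:
All 5 rotations (rotation i = S[i:]+S[:i]):
  rot[0] = qptt$
  rot[1] = ptt$q
  rot[2] = tt$qp
  rot[3] = t$qpt
  rot[4] = $qptt
Sorted (with $ < everything):
  sorted[0] = $qptt  (last char: 't')
  sorted[1] = ptt$q  (last char: 'q')
  sorted[2] = qptt$  (last char: '$')
  sorted[3] = t$qpt  (last char: 't')
  sorted[4] = tt$qp  (last char: 'p')
Last column: tq$tp
Original string S is at sorted index 2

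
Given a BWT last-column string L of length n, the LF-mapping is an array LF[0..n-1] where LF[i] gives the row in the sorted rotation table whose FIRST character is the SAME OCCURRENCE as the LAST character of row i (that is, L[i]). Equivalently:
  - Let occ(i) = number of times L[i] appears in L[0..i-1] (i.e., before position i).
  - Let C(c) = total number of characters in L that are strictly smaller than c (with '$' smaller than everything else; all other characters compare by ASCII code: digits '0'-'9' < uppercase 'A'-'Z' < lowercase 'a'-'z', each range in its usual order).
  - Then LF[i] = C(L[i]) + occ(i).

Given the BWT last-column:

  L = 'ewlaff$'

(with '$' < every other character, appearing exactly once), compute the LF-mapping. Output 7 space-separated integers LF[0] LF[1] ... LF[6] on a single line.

Char counts: '$':1, 'a':1, 'e':1, 'f':2, 'l':1, 'w':1
C (first-col start): C('$')=0, C('a')=1, C('e')=2, C('f')=3, C('l')=5, C('w')=6
L[0]='e': occ=0, LF[0]=C('e')+0=2+0=2
L[1]='w': occ=0, LF[1]=C('w')+0=6+0=6
L[2]='l': occ=0, LF[2]=C('l')+0=5+0=5
L[3]='a': occ=0, LF[3]=C('a')+0=1+0=1
L[4]='f': occ=0, LF[4]=C('f')+0=3+0=3
L[5]='f': occ=1, LF[5]=C('f')+1=3+1=4
L[6]='$': occ=0, LF[6]=C('$')+0=0+0=0

Answer: 2 6 5 1 3 4 0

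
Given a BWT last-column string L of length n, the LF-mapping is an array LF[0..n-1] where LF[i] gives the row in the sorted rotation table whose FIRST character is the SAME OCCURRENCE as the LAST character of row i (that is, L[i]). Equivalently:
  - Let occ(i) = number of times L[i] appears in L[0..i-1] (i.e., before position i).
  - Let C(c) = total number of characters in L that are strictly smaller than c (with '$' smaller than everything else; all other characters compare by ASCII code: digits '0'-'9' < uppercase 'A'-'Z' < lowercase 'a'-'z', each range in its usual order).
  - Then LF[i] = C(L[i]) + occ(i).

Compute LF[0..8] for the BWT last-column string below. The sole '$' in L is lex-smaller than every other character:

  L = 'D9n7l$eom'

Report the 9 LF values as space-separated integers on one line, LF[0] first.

Answer: 3 2 7 1 5 0 4 8 6

Derivation:
Char counts: '$':1, '7':1, '9':1, 'D':1, 'e':1, 'l':1, 'm':1, 'n':1, 'o':1
C (first-col start): C('$')=0, C('7')=1, C('9')=2, C('D')=3, C('e')=4, C('l')=5, C('m')=6, C('n')=7, C('o')=8
L[0]='D': occ=0, LF[0]=C('D')+0=3+0=3
L[1]='9': occ=0, LF[1]=C('9')+0=2+0=2
L[2]='n': occ=0, LF[2]=C('n')+0=7+0=7
L[3]='7': occ=0, LF[3]=C('7')+0=1+0=1
L[4]='l': occ=0, LF[4]=C('l')+0=5+0=5
L[5]='$': occ=0, LF[5]=C('$')+0=0+0=0
L[6]='e': occ=0, LF[6]=C('e')+0=4+0=4
L[7]='o': occ=0, LF[7]=C('o')+0=8+0=8
L[8]='m': occ=0, LF[8]=C('m')+0=6+0=6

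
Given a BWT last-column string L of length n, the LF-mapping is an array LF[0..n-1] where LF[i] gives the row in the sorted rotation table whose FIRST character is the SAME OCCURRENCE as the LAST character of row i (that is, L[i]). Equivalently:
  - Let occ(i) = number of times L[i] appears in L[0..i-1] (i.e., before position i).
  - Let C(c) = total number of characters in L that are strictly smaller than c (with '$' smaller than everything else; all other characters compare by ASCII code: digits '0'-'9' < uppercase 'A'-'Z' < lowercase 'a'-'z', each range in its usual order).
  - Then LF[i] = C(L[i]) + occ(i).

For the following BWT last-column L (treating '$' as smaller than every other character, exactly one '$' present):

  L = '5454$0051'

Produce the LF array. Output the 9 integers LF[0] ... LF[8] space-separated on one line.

Char counts: '$':1, '0':2, '1':1, '4':2, '5':3
C (first-col start): C('$')=0, C('0')=1, C('1')=3, C('4')=4, C('5')=6
L[0]='5': occ=0, LF[0]=C('5')+0=6+0=6
L[1]='4': occ=0, LF[1]=C('4')+0=4+0=4
L[2]='5': occ=1, LF[2]=C('5')+1=6+1=7
L[3]='4': occ=1, LF[3]=C('4')+1=4+1=5
L[4]='$': occ=0, LF[4]=C('$')+0=0+0=0
L[5]='0': occ=0, LF[5]=C('0')+0=1+0=1
L[6]='0': occ=1, LF[6]=C('0')+1=1+1=2
L[7]='5': occ=2, LF[7]=C('5')+2=6+2=8
L[8]='1': occ=0, LF[8]=C('1')+0=3+0=3

Answer: 6 4 7 5 0 1 2 8 3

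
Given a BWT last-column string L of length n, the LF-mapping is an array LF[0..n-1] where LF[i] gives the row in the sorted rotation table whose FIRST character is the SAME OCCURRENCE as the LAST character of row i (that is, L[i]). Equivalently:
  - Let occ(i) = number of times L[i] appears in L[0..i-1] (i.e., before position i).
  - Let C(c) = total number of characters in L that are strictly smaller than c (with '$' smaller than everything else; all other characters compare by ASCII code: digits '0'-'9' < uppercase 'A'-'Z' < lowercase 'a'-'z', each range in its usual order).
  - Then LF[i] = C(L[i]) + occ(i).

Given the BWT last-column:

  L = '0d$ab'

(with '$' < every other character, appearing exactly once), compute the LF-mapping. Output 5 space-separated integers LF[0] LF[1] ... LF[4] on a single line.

Answer: 1 4 0 2 3

Derivation:
Char counts: '$':1, '0':1, 'a':1, 'b':1, 'd':1
C (first-col start): C('$')=0, C('0')=1, C('a')=2, C('b')=3, C('d')=4
L[0]='0': occ=0, LF[0]=C('0')+0=1+0=1
L[1]='d': occ=0, LF[1]=C('d')+0=4+0=4
L[2]='$': occ=0, LF[2]=C('$')+0=0+0=0
L[3]='a': occ=0, LF[3]=C('a')+0=2+0=2
L[4]='b': occ=0, LF[4]=C('b')+0=3+0=3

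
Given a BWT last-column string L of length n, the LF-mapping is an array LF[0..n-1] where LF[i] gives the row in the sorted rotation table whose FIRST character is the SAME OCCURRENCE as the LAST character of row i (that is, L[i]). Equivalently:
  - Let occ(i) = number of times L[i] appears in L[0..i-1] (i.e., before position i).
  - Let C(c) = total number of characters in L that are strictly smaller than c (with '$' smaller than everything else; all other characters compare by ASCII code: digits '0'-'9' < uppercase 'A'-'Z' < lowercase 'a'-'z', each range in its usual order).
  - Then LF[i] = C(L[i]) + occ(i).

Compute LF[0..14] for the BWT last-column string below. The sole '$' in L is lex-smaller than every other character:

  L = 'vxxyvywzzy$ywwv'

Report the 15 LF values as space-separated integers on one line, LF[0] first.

Answer: 1 7 8 9 2 10 4 13 14 11 0 12 5 6 3

Derivation:
Char counts: '$':1, 'v':3, 'w':3, 'x':2, 'y':4, 'z':2
C (first-col start): C('$')=0, C('v')=1, C('w')=4, C('x')=7, C('y')=9, C('z')=13
L[0]='v': occ=0, LF[0]=C('v')+0=1+0=1
L[1]='x': occ=0, LF[1]=C('x')+0=7+0=7
L[2]='x': occ=1, LF[2]=C('x')+1=7+1=8
L[3]='y': occ=0, LF[3]=C('y')+0=9+0=9
L[4]='v': occ=1, LF[4]=C('v')+1=1+1=2
L[5]='y': occ=1, LF[5]=C('y')+1=9+1=10
L[6]='w': occ=0, LF[6]=C('w')+0=4+0=4
L[7]='z': occ=0, LF[7]=C('z')+0=13+0=13
L[8]='z': occ=1, LF[8]=C('z')+1=13+1=14
L[9]='y': occ=2, LF[9]=C('y')+2=9+2=11
L[10]='$': occ=0, LF[10]=C('$')+0=0+0=0
L[11]='y': occ=3, LF[11]=C('y')+3=9+3=12
L[12]='w': occ=1, LF[12]=C('w')+1=4+1=5
L[13]='w': occ=2, LF[13]=C('w')+2=4+2=6
L[14]='v': occ=2, LF[14]=C('v')+2=1+2=3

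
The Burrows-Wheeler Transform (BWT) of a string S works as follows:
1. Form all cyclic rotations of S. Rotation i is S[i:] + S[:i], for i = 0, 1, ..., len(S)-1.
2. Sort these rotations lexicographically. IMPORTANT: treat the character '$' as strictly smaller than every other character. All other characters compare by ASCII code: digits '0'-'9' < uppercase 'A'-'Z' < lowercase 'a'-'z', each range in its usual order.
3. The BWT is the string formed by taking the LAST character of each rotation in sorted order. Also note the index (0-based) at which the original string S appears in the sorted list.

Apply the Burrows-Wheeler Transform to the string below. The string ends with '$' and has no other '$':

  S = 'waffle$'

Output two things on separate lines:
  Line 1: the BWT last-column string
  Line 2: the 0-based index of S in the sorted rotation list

All 7 rotations (rotation i = S[i:]+S[:i]):
  rot[0] = waffle$
  rot[1] = affle$w
  rot[2] = ffle$wa
  rot[3] = fle$waf
  rot[4] = le$waff
  rot[5] = e$waffl
  rot[6] = $waffle
Sorted (with $ < everything):
  sorted[0] = $waffle  (last char: 'e')
  sorted[1] = affle$w  (last char: 'w')
  sorted[2] = e$waffl  (last char: 'l')
  sorted[3] = ffle$wa  (last char: 'a')
  sorted[4] = fle$waf  (last char: 'f')
  sorted[5] = le$waff  (last char: 'f')
  sorted[6] = waffle$  (last char: '$')
Last column: ewlaff$
Original string S is at sorted index 6

Answer: ewlaff$
6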